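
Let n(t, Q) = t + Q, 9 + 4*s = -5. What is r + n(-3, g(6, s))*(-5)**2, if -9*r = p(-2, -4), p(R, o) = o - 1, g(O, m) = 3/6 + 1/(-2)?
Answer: -670/9 ≈ -74.444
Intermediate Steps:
s = -7/2 (s = -9/4 + (1/4)*(-5) = -9/4 - 5/4 = -7/2 ≈ -3.5000)
g(O, m) = 0 (g(O, m) = 3*(1/6) + 1*(-1/2) = 1/2 - 1/2 = 0)
p(R, o) = -1 + o
r = 5/9 (r = -(-1 - 4)/9 = -1/9*(-5) = 5/9 ≈ 0.55556)
n(t, Q) = Q + t
r + n(-3, g(6, s))*(-5)**2 = 5/9 + (0 - 3)*(-5)**2 = 5/9 - 3*25 = 5/9 - 75 = -670/9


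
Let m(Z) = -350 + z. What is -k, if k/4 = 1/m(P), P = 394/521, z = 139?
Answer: 4/211 ≈ 0.018957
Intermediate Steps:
P = 394/521 (P = 394*(1/521) = 394/521 ≈ 0.75624)
m(Z) = -211 (m(Z) = -350 + 139 = -211)
k = -4/211 (k = 4/(-211) = 4*(-1/211) = -4/211 ≈ -0.018957)
-k = -1*(-4/211) = 4/211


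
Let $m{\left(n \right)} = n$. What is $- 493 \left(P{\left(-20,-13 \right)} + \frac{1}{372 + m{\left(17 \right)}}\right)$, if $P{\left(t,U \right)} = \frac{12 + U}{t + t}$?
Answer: $- \frac{211497}{15560} \approx -13.592$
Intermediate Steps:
$P{\left(t,U \right)} = \frac{12 + U}{2 t}$
$- 493 \left(P{\left(-20,-13 \right)} + \frac{1}{372 + m{\left(17 \right)}}\right) = - 493 \left(\frac{12 - 13}{2 \left(-20\right)} + \frac{1}{372 + 17}\right) = - 493 \left(\frac{1}{2} \left(- \frac{1}{20}\right) \left(-1\right) + \frac{1}{389}\right) = - 493 \left(\frac{1}{40} + \frac{1}{389}\right) = \left(-493\right) \frac{429}{15560} = - \frac{211497}{15560}$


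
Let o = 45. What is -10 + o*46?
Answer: 2060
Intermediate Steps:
-10 + o*46 = -10 + 45*46 = -10 + 2070 = 2060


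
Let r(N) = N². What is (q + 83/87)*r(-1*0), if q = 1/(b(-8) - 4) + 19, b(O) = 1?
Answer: 0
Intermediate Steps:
q = 56/3 (q = 1/(1 - 4) + 19 = 1/(-3) + 19 = -⅓ + 19 = 56/3 ≈ 18.667)
(q + 83/87)*r(-1*0) = (56/3 + 83/87)*(-1*0)² = (56/3 + 83*(1/87))*0² = (56/3 + 83/87)*0 = (569/29)*0 = 0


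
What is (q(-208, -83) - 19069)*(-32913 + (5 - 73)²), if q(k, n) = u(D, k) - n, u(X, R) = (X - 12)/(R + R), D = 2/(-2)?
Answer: 17187010239/32 ≈ 5.3709e+8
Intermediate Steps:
D = -1 (D = -½*2 = -1)
u(X, R) = (-12 + X)/(2*R) (u(X, R) = (-12 + X)/((2*R)) = (-12 + X)*(1/(2*R)) = (-12 + X)/(2*R))
q(k, n) = -n - 13/(2*k) (q(k, n) = (-12 - 1)/(2*k) - n = (½)*(-13)/k - n = -13/(2*k) - n = -n - 13/(2*k))
(q(-208, -83) - 19069)*(-32913 + (5 - 73)²) = ((-1*(-83) - 13/2/(-208)) - 19069)*(-32913 + (5 - 73)²) = ((83 - 13/2*(-1/208)) - 19069)*(-32913 + (-68)²) = ((83 + 1/32) - 19069)*(-32913 + 4624) = (2657/32 - 19069)*(-28289) = -607551/32*(-28289) = 17187010239/32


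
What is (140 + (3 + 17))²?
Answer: 25600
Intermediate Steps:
(140 + (3 + 17))² = (140 + 20)² = 160² = 25600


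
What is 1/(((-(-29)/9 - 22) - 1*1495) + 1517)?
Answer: 9/29 ≈ 0.31034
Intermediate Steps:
1/(((-(-29)/9 - 22) - 1*1495) + 1517) = 1/(((-(-29)/9 - 22) - 1495) + 1517) = 1/(((-1*(-29/9) - 22) - 1495) + 1517) = 1/(((29/9 - 22) - 1495) + 1517) = 1/((-169/9 - 1495) + 1517) = 1/(-13624/9 + 1517) = 1/(29/9) = 9/29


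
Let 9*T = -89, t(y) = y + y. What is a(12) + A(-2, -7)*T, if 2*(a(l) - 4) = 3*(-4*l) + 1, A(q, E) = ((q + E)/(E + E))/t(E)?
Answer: -13141/196 ≈ -67.046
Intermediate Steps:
t(y) = 2*y
T = -89/9 (T = (⅑)*(-89) = -89/9 ≈ -9.8889)
A(q, E) = (E + q)/(4*E²) (A(q, E) = ((q + E)/(E + E))/((2*E)) = ((E + q)/((2*E)))*(1/(2*E)) = ((E + q)*(1/(2*E)))*(1/(2*E)) = ((E + q)/(2*E))*(1/(2*E)) = (E + q)/(4*E²))
a(l) = 9/2 - 6*l (a(l) = 4 + (3*(-4*l) + 1)/2 = 4 + (-12*l + 1)/2 = 4 + (1 - 12*l)/2 = 4 + (½ - 6*l) = 9/2 - 6*l)
a(12) + A(-2, -7)*T = (9/2 - 6*12) + ((¼)*(-7 - 2)/(-7)²)*(-89/9) = (9/2 - 72) + ((¼)*(1/49)*(-9))*(-89/9) = -135/2 - 9/196*(-89/9) = -135/2 + 89/196 = -13141/196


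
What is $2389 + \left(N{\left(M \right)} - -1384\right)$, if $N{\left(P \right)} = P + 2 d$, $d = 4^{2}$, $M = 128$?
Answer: $3933$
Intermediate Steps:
$d = 16$
$N{\left(P \right)} = 32 + P$ ($N{\left(P \right)} = P + 2 \cdot 16 = P + 32 = 32 + P$)
$2389 + \left(N{\left(M \right)} - -1384\right) = 2389 + \left(\left(32 + 128\right) - -1384\right) = 2389 + \left(160 + 1384\right) = 2389 + 1544 = 3933$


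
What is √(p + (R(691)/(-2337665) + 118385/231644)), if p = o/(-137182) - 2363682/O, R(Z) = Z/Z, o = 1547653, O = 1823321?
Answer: I*√13835925013064840908508354301506680035843433835/33861298096244706632930 ≈ 3.4738*I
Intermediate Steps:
R(Z) = 1
p = -3146122839737/250126821422 (p = 1547653/(-137182) - 2363682/1823321 = 1547653*(-1/137182) - 2363682*1/1823321 = -1547653/137182 - 2363682/1823321 = -3146122839737/250126821422 ≈ -12.578)
√(p + (R(691)/(-2337665) + 118385/231644)) = √(-3146122839737/250126821422 + (1/(-2337665) + 118385/231644)) = √(-3146122839737/250126821422 + (1*(-1/2337665) + 118385*(1/231644))) = √(-3146122839737/250126821422 + (-1/2337665 + 118385/231644)) = √(-3146122839737/250126821422 + 276744239381/541506071260) = √(-817211730852059437419419/67722596192489413265860) = I*√13835925013064840908508354301506680035843433835/33861298096244706632930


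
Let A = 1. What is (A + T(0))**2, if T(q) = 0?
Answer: 1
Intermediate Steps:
(A + T(0))**2 = (1 + 0)**2 = 1**2 = 1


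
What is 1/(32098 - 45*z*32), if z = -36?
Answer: 1/83938 ≈ 1.1914e-5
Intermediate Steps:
1/(32098 - 45*z*32) = 1/(32098 - 45*(-36)*32) = 1/(32098 + 1620*32) = 1/(32098 + 51840) = 1/83938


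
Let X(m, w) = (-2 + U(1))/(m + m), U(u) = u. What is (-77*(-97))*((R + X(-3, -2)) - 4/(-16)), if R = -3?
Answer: -231539/12 ≈ -19295.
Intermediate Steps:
X(m, w) = -1/(2*m) (X(m, w) = (-2 + 1)/(m + m) = -1/(2*m))
(-77*(-97))*((R + X(-3, -2)) - 4/(-16)) = (-77*(-97))*((-3 - ½/(-3)) - 4/(-16)) = 7469*((-3 - ½*(-⅓)) - 4*(-1/16)) = 7469*((-3 + ⅙) + ¼) = 7469*(-17/6 + ¼) = 7469*(-31/12) = -231539/12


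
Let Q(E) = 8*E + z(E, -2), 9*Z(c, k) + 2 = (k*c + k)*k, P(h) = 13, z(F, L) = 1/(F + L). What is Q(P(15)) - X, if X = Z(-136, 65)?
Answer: 6284452/99 ≈ 63479.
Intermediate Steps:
Z(c, k) = -2/9 + k*(k + c*k)/9 (Z(c, k) = -2/9 + ((k*c + k)*k)/9 = -2/9 + ((c*k + k)*k)/9 = -2/9 + ((k + c*k)*k)/9 = -2/9 + (k*(k + c*k))/9 = -2/9 + k*(k + c*k)/9)
X = -570377/9 (X = -2/9 + (⅑)*65² + (⅑)*(-136)*65² = -2/9 + (⅑)*4225 + (⅑)*(-136)*4225 = -2/9 + 4225/9 - 574600/9 = -570377/9 ≈ -63375.)
Q(E) = 1/(-2 + E) + 8*E (Q(E) = 8*E + 1/(E - 2) = 8*E + 1/(-2 + E) = 1/(-2 + E) + 8*E)
Q(P(15)) - X = (1 + 8*13*(-2 + 13))/(-2 + 13) - 1*(-570377/9) = (1 + 8*13*11)/11 + 570377/9 = (1 + 1144)/11 + 570377/9 = (1/11)*1145 + 570377/9 = 1145/11 + 570377/9 = 6284452/99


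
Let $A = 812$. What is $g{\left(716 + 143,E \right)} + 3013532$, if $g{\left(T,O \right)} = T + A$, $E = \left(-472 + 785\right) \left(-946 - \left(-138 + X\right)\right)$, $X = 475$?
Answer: $3015203$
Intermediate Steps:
$E = -401579$ ($E = \left(-472 + 785\right) \left(-946 + \left(138 - 475\right)\right) = 313 \left(-946 + \left(138 - 475\right)\right) = 313 \left(-946 - 337\right) = 313 \left(-1283\right) = -401579$)
$g{\left(T,O \right)} = 812 + T$ ($g{\left(T,O \right)} = T + 812 = 812 + T$)
$g{\left(716 + 143,E \right)} + 3013532 = \left(812 + \left(716 + 143\right)\right) + 3013532 = \left(812 + 859\right) + 3013532 = 1671 + 3013532 = 3015203$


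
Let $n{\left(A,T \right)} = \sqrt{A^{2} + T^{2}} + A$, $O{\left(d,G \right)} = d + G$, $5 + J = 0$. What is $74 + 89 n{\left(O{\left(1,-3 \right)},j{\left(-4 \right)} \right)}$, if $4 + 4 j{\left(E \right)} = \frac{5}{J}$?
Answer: $-104 + \frac{89 \sqrt{89}}{4} \approx 105.91$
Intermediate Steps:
$J = -5$ ($J = -5 + 0 = -5$)
$j{\left(E \right)} = - \frac{5}{4}$ ($j{\left(E \right)} = -1 + \frac{5 \frac{1}{-5}}{4} = -1 + \frac{5 \left(- \frac{1}{5}\right)}{4} = -1 + \frac{1}{4} \left(-1\right) = -1 - \frac{1}{4} = - \frac{5}{4}$)
$O{\left(d,G \right)} = G + d$
$n{\left(A,T \right)} = A + \sqrt{A^{2} + T^{2}}$
$74 + 89 n{\left(O{\left(1,-3 \right)},j{\left(-4 \right)} \right)} = 74 + 89 \left(\left(-3 + 1\right) + \sqrt{\left(-3 + 1\right)^{2} + \left(- \frac{5}{4}\right)^{2}}\right) = 74 + 89 \left(-2 + \sqrt{\left(-2\right)^{2} + \frac{25}{16}}\right) = 74 + 89 \left(-2 + \sqrt{4 + \frac{25}{16}}\right) = 74 + 89 \left(-2 + \sqrt{\frac{89}{16}}\right) = 74 + 89 \left(-2 + \frac{\sqrt{89}}{4}\right) = 74 - \left(178 - \frac{89 \sqrt{89}}{4}\right) = -104 + \frac{89 \sqrt{89}}{4}$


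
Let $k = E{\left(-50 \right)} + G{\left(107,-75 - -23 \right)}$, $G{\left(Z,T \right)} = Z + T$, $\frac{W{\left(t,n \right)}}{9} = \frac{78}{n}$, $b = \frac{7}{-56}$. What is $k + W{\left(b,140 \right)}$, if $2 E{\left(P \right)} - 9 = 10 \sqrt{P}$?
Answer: $\frac{2258}{35} + 25 i \sqrt{2} \approx 64.514 + 35.355 i$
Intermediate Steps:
$E{\left(P \right)} = \frac{9}{2} + 5 \sqrt{P}$ ($E{\left(P \right)} = \frac{9}{2} + \frac{10 \sqrt{P}}{2} = \frac{9}{2} + 5 \sqrt{P}$)
$b = - \frac{1}{8}$ ($b = 7 \left(- \frac{1}{56}\right) = - \frac{1}{8} \approx -0.125$)
$W{\left(t,n \right)} = \frac{702}{n}$ ($W{\left(t,n \right)} = 9 \frac{78}{n} = \frac{702}{n}$)
$G{\left(Z,T \right)} = T + Z$
$k = \frac{119}{2} + 25 i \sqrt{2}$ ($k = \left(\frac{9}{2} + 5 \sqrt{-50}\right) + \left(\left(-75 - -23\right) + 107\right) = \left(\frac{9}{2} + 5 \cdot 5 i \sqrt{2}\right) + \left(\left(-75 + 23\right) + 107\right) = \left(\frac{9}{2} + 25 i \sqrt{2}\right) + \left(-52 + 107\right) = \left(\frac{9}{2} + 25 i \sqrt{2}\right) + 55 = \frac{119}{2} + 25 i \sqrt{2} \approx 59.5 + 35.355 i$)
$k + W{\left(b,140 \right)} = \left(\frac{119}{2} + 25 i \sqrt{2}\right) + \frac{702}{140} = \left(\frac{119}{2} + 25 i \sqrt{2}\right) + 702 \cdot \frac{1}{140} = \left(\frac{119}{2} + 25 i \sqrt{2}\right) + \frac{351}{70} = \frac{2258}{35} + 25 i \sqrt{2}$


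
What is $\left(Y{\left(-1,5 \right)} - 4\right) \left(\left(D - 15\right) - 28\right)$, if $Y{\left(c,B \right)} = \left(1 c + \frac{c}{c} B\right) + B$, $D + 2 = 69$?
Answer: $120$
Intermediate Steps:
$D = 67$ ($D = -2 + 69 = 67$)
$Y{\left(c,B \right)} = c + 2 B$ ($Y{\left(c,B \right)} = \left(c + 1 B\right) + B = \left(c + B\right) + B = \left(B + c\right) + B = c + 2 B$)
$\left(Y{\left(-1,5 \right)} - 4\right) \left(\left(D - 15\right) - 28\right) = \left(\left(-1 + 2 \cdot 5\right) - 4\right) \left(\left(67 - 15\right) - 28\right) = \left(\left(-1 + 10\right) - 4\right) \left(52 - 28\right) = \left(9 - 4\right) 24 = 5 \cdot 24 = 120$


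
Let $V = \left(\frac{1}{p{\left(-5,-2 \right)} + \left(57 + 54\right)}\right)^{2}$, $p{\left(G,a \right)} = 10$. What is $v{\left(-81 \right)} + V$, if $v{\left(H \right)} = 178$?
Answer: $\frac{2606099}{14641} \approx 178.0$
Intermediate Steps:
$V = \frac{1}{14641}$ ($V = \left(\frac{1}{10 + \left(57 + 54\right)}\right)^{2} = \left(\frac{1}{10 + 111}\right)^{2} = \left(\frac{1}{121}\right)^{2} = \frac{1}{14641} \approx 6.8301 \cdot 10^{-5}$)
$v{\left(-81 \right)} + V = 178 + \frac{1}{14641} = \frac{2606099}{14641}$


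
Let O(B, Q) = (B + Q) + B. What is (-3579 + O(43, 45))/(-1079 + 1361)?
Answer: -1724/141 ≈ -12.227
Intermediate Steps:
O(B, Q) = Q + 2*B
(-3579 + O(43, 45))/(-1079 + 1361) = (-3579 + (45 + 2*43))/(-1079 + 1361) = (-3579 + (45 + 86))/282 = (-3579 + 131)*(1/282) = -3448*1/282 = -1724/141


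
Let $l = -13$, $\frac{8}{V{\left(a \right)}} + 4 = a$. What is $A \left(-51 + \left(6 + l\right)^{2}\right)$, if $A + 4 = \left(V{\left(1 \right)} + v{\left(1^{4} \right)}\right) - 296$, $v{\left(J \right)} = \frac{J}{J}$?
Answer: $\frac{1810}{3} \approx 603.33$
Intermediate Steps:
$V{\left(a \right)} = \frac{8}{-4 + a}$
$v{\left(J \right)} = 1$
$A = - \frac{905}{3}$ ($A = -4 - \left(295 - \frac{8}{-4 + 1}\right) = -4 - \left(295 + \frac{8}{3}\right) = -4 + \left(\left(8 \left(- \frac{1}{3}\right) + 1\right) - 296\right) = -4 + \left(\left(- \frac{8}{3} + 1\right) - 296\right) = -4 - \frac{893}{3} = - \frac{905}{3} \approx -301.67$)
$A \left(-51 + \left(6 + l\right)^{2}\right) = - \frac{905 \left(-51 + \left(6 - 13\right)^{2}\right)}{3} = - \frac{905 \left(-51 + \left(-7\right)^{2}\right)}{3} = - \frac{905 \left(-51 + 49\right)}{3} = \left(- \frac{905}{3}\right) \left(-2\right) = \frac{1810}{3}$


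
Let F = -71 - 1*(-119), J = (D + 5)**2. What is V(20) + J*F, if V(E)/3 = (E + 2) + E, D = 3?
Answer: 3198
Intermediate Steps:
J = 64 (J = (3 + 5)**2 = 8**2 = 64)
F = 48 (F = -71 + 119 = 48)
V(E) = 6 + 6*E (V(E) = 3*((E + 2) + E) = 3*((2 + E) + E) = 3*(2 + 2*E) = 6 + 6*E)
V(20) + J*F = (6 + 6*20) + 64*48 = (6 + 120) + 3072 = 126 + 3072 = 3198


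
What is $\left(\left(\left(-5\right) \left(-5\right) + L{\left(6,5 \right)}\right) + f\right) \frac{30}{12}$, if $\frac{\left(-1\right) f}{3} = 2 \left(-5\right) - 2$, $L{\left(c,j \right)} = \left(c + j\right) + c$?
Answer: $195$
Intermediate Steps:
$L{\left(c,j \right)} = j + 2 c$
$f = 36$ ($f = - 3 \left(2 \left(-5\right) - 2\right) = - 3 \left(-10 - 2\right) = \left(-3\right) \left(-12\right) = 36$)
$\left(\left(\left(-5\right) \left(-5\right) + L{\left(6,5 \right)}\right) + f\right) \frac{30}{12} = \left(\left(\left(-5\right) \left(-5\right) + \left(5 + 2 \cdot 6\right)\right) + 36\right) \frac{30}{12} = \left(\left(25 + \left(5 + 12\right)\right) + 36\right) 30 \cdot \frac{1}{12} = \left(\left(25 + 17\right) + 36\right) \frac{5}{2} = \left(42 + 36\right) \frac{5}{2} = 78 \cdot \frac{5}{2} = 195$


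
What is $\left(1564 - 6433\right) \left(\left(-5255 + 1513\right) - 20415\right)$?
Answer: $117620433$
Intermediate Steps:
$\left(1564 - 6433\right) \left(\left(-5255 + 1513\right) - 20415\right) = - 4869 \left(-3742 - 20415\right) = \left(-4869\right) \left(-24157\right) = 117620433$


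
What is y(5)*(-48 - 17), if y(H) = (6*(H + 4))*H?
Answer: -17550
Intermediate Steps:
y(H) = H*(24 + 6*H) (y(H) = (6*(4 + H))*H = (24 + 6*H)*H = H*(24 + 6*H))
y(5)*(-48 - 17) = (6*5*(4 + 5))*(-48 - 17) = (6*5*9)*(-65) = 270*(-65) = -17550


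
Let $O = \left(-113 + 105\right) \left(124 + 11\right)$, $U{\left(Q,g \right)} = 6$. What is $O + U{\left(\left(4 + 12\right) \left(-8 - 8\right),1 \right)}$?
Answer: $-1074$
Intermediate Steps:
$O = -1080$ ($O = \left(-8\right) 135 = -1080$)
$O + U{\left(\left(4 + 12\right) \left(-8 - 8\right),1 \right)} = -1080 + 6 = -1074$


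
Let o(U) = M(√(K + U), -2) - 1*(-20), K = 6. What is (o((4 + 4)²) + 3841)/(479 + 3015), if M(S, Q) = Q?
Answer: 3859/3494 ≈ 1.1045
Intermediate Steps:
o(U) = 18 (o(U) = -2 - 1*(-20) = -2 + 20 = 18)
(o((4 + 4)²) + 3841)/(479 + 3015) = (18 + 3841)/(479 + 3015) = 3859/3494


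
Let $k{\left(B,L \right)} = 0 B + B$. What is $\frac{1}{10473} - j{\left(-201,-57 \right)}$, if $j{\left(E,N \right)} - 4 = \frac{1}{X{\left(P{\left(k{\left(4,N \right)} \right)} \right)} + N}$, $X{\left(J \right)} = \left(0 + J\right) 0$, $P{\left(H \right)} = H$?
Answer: $- \frac{264146}{66329} \approx -3.9824$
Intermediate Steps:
$k{\left(B,L \right)} = B$ ($k{\left(B,L \right)} = 0 + B = B$)
$X{\left(J \right)} = 0$ ($X{\left(J \right)} = J 0 = 0$)
$j{\left(E,N \right)} = 4 + \frac{1}{N}$ ($j{\left(E,N \right)} = 4 + \frac{1}{0 + N} = 4 + \frac{1}{N}$)
$\frac{1}{10473} - j{\left(-201,-57 \right)} = \frac{1}{10473} - \left(4 + \frac{1}{-57}\right) = \frac{1}{10473} - \left(4 - \frac{1}{57}\right) = \frac{1}{10473} - \frac{227}{57} = - \frac{264146}{66329}$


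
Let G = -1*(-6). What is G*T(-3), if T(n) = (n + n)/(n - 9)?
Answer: 3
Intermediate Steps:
T(n) = 2*n/(-9 + n) (T(n) = (2*n)/(-9 + n) = 2*n/(-9 + n))
G = 6
G*T(-3) = 6*(2*(-3)/(-9 - 3)) = 6*(2*(-3)/(-12)) = 6*(2*(-3)*(-1/12)) = 6*(1/2) = 3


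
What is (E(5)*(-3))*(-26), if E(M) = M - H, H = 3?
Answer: 156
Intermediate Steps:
E(M) = -3 + M (E(M) = M - 1*3 = M - 3 = -3 + M)
(E(5)*(-3))*(-26) = ((-3 + 5)*(-3))*(-26) = (2*(-3))*(-26) = -6*(-26) = 156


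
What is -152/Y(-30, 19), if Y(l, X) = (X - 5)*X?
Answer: -4/7 ≈ -0.57143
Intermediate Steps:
Y(l, X) = X*(-5 + X) (Y(l, X) = (-5 + X)*X = X*(-5 + X))
-152/Y(-30, 19) = -152*1/(19*(-5 + 19)) = -152/(19*14) = -152/266 = -152*1/266 = -4/7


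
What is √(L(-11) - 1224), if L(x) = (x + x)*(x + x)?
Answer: 2*I*√185 ≈ 27.203*I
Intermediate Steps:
L(x) = 4*x² (L(x) = (2*x)*(2*x) = 4*x²)
√(L(-11) - 1224) = √(4*(-11)² - 1224) = √(4*121 - 1224) = √(484 - 1224) = √(-740) = 2*I*√185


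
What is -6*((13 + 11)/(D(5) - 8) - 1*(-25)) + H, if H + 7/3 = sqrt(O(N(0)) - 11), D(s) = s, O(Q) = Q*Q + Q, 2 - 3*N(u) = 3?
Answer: -313/3 + I*sqrt(101)/3 ≈ -104.33 + 3.35*I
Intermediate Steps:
N(u) = -1/3 (N(u) = 2/3 - 1/3*3 = 2/3 - 1 = -1/3)
O(Q) = Q + Q**2 (O(Q) = Q**2 + Q = Q + Q**2)
H = -7/3 + I*sqrt(101)/3 (H = -7/3 + sqrt(-(1 - 1/3)/3 - 11) = -7/3 + sqrt(-1/3*2/3 - 11) = -7/3 + sqrt(-2/9 - 11) = -7/3 + sqrt(-101/9) = -7/3 + I*sqrt(101)/3 ≈ -2.3333 + 3.35*I)
-6*((13 + 11)/(D(5) - 8) - 1*(-25)) + H = -6*((13 + 11)/(5 - 8) - 1*(-25)) + (-7/3 + I*sqrt(101)/3) = -6*(24/(-3) + 25) + (-7/3 + I*sqrt(101)/3) = -6*(24*(-1/3) + 25) + (-7/3 + I*sqrt(101)/3) = -6*(-8 + 25) + (-7/3 + I*sqrt(101)/3) = -6*17 + (-7/3 + I*sqrt(101)/3) = -102 + (-7/3 + I*sqrt(101)/3) = -313/3 + I*sqrt(101)/3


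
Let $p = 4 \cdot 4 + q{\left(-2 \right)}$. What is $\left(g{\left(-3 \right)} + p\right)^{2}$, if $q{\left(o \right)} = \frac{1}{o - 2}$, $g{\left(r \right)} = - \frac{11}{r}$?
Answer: $\frac{54289}{144} \approx 377.01$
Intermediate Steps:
$q{\left(o \right)} = \frac{1}{-2 + o}$
$p = \frac{63}{4}$ ($p = 4 \cdot 4 + \frac{1}{-2 - 2} = 16 + \frac{1}{-4} = 16 - \frac{1}{4} = \frac{63}{4} \approx 15.75$)
$\left(g{\left(-3 \right)} + p\right)^{2} = \left(- \frac{11}{-3} + \frac{63}{4}\right)^{2} = \left(\left(-11\right) \left(- \frac{1}{3}\right) + \frac{63}{4}\right)^{2} = \left(\frac{11}{3} + \frac{63}{4}\right)^{2} = \left(\frac{233}{12}\right)^{2} = \frac{54289}{144}$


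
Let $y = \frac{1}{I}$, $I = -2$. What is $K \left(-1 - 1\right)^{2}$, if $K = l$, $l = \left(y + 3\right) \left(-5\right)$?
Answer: $-50$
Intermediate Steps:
$y = - \frac{1}{2}$ ($y = \frac{1}{-2} = - \frac{1}{2} \approx -0.5$)
$l = - \frac{25}{2}$ ($l = \left(- \frac{1}{2} + 3\right) \left(-5\right) = \frac{5}{2} \left(-5\right) = - \frac{25}{2} \approx -12.5$)
$K = - \frac{25}{2} \approx -12.5$
$K \left(-1 - 1\right)^{2} = - \frac{25 \left(-1 - 1\right)^{2}}{2} = - \frac{25 \left(-2\right)^{2}}{2} = \left(- \frac{25}{2}\right) 4 = -50$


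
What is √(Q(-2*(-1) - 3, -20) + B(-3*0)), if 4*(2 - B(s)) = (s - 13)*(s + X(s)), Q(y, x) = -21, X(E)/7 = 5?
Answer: √379/2 ≈ 9.7340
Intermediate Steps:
X(E) = 35 (X(E) = 7*5 = 35)
B(s) = 2 - (-13 + s)*(35 + s)/4 (B(s) = 2 - (s - 13)*(s + 35)/4 = 2 - (-13 + s)*(35 + s)/4)
√(Q(-2*(-1) - 3, -20) + B(-3*0)) = √(-21 + (463/4 - (-33)*0/2 - (-3*0)²/4)) = √(-21 + (463/4 - 11/2*0 - ¼*0²)) = √(-21 + (463/4 + 0 - ¼*0)) = √(-21 + (463/4 + 0 + 0)) = √(-21 + 463/4) = √(379/4) = √379/2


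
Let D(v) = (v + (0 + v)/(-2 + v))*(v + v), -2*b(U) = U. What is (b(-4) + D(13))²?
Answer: 16630084/121 ≈ 1.3744e+5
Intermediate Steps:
b(U) = -U/2
D(v) = 2*v*(v + v/(-2 + v)) (D(v) = (v + v/(-2 + v))*(2*v) = 2*v*(v + v/(-2 + v)))
(b(-4) + D(13))² = (-½*(-4) + 2*13²*(-1 + 13)/(-2 + 13))² = (2 + 2*169*12/11)² = (2 + 2*169*(1/11)*12)² = (2 + 4056/11)² = (4078/11)² = 16630084/121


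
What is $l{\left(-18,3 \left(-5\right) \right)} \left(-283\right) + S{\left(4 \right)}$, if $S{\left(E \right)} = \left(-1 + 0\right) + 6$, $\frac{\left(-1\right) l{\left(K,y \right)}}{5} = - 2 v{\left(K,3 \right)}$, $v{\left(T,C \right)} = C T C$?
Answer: $458465$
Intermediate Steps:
$v{\left(T,C \right)} = T C^{2}$
$l{\left(K,y \right)} = 90 K$ ($l{\left(K,y \right)} = - 5 \left(- 2 K 3^{2}\right) = - 5 \left(- 2 K 9\right) = - 5 \left(- 2 \cdot 9 K\right) = - 5 \left(- 18 K\right) = 90 K$)
$S{\left(E \right)} = 5$ ($S{\left(E \right)} = -1 + 6 = 5$)
$l{\left(-18,3 \left(-5\right) \right)} \left(-283\right) + S{\left(4 \right)} = 90 \left(-18\right) \left(-283\right) + 5 = \left(-1620\right) \left(-283\right) + 5 = 458460 + 5 = 458465$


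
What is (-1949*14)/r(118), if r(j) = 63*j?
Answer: -1949/531 ≈ -3.6704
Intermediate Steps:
(-1949*14)/r(118) = (-1949*14)/((63*118)) = -27286/7434 = -27286*1/7434 = -1949/531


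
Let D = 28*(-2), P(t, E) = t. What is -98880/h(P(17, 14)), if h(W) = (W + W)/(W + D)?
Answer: 1928160/17 ≈ 1.1342e+5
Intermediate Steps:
D = -56
h(W) = 2*W/(-56 + W) (h(W) = (W + W)/(W - 56) = (2*W)/(-56 + W) = 2*W/(-56 + W))
-98880/h(P(17, 14)) = -98880/(2*17/(-56 + 17)) = -98880/(2*17/(-39)) = -98880/(2*17*(-1/39)) = -98880/(-34/39) = -98880*(-39/34) = 1928160/17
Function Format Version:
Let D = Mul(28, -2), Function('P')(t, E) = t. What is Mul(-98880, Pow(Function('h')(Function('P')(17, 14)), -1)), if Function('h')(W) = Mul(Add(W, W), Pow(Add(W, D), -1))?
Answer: Rational(1928160, 17) ≈ 1.1342e+5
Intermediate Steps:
D = -56
Function('h')(W) = Mul(2, W, Pow(Add(-56, W), -1)) (Function('h')(W) = Mul(Add(W, W), Pow(Add(W, -56), -1)) = Mul(Mul(2, W), Pow(Add(-56, W), -1)) = Mul(2, W, Pow(Add(-56, W), -1)))
Mul(-98880, Pow(Function('h')(Function('P')(17, 14)), -1)) = Mul(-98880, Pow(Mul(2, 17, Pow(Add(-56, 17), -1)), -1)) = Mul(-98880, Pow(Mul(2, 17, Pow(-39, -1)), -1)) = Mul(-98880, Pow(Mul(2, 17, Rational(-1, 39)), -1)) = Mul(-98880, Pow(Rational(-34, 39), -1)) = Mul(-98880, Rational(-39, 34)) = Rational(1928160, 17)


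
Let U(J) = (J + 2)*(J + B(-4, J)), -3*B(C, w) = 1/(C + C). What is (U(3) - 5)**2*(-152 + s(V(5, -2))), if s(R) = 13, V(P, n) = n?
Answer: -8343475/576 ≈ -14485.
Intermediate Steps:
B(C, w) = -1/(6*C) (B(C, w) = -1/(3*(C + C)) = -1/(2*C)/3 = -1/(6*C))
U(J) = (2 + J)*(1/24 + J) (U(J) = (J + 2)*(J - 1/6/(-4)) = (2 + J)*(J - 1/6*(-1/4)) = (2 + J)*(J + 1/24) = (2 + J)*(1/24 + J))
(U(3) - 5)**2*(-152 + s(V(5, -2))) = ((1/12 + 3**2 + (49/24)*3) - 5)**2*(-152 + 13) = ((1/12 + 9 + 49/8) - 5)**2*(-139) = (365/24 - 5)**2*(-139) = (245/24)**2*(-139) = (60025/576)*(-139) = -8343475/576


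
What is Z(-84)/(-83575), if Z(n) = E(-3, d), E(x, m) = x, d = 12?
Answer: 3/83575 ≈ 3.5896e-5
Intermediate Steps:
Z(n) = -3
Z(-84)/(-83575) = -3/(-83575) = -3*(-1/83575) = 3/83575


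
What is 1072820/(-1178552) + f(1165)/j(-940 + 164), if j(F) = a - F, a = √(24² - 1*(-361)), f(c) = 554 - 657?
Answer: -184805132059/177147856482 + 103*√937/601239 ≈ -1.0380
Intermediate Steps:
f(c) = -103
a = √937 (a = √(576 + 361) = √937 ≈ 30.610)
j(F) = √937 - F
1072820/(-1178552) + f(1165)/j(-940 + 164) = 1072820/(-1178552) - 103/(√937 - (-940 + 164)) = 1072820*(-1/1178552) - 103/(√937 - 1*(-776)) = -268205/294638 - 103/(√937 + 776) = -268205/294638 - 103/(776 + √937)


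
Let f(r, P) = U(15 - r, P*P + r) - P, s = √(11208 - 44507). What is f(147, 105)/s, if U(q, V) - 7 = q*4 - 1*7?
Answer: 633*I*√33299/33299 ≈ 3.4689*I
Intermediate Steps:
s = I*√33299 (s = √(-33299) = I*√33299 ≈ 182.48*I)
U(q, V) = 4*q (U(q, V) = 7 + (q*4 - 1*7) = 7 + (4*q - 7) = 7 + (-7 + 4*q) = 4*q)
f(r, P) = 60 - P - 4*r (f(r, P) = 4*(15 - r) - P = (60 - 4*r) - P = 60 - P - 4*r)
f(147, 105)/s = (60 - 1*105 - 4*147)/((I*√33299)) = (60 - 105 - 588)*(-I*√33299/33299) = -(-633)*I*√33299/33299 = 633*I*√33299/33299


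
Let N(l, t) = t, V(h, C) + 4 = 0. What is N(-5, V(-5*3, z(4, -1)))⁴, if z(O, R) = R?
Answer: 256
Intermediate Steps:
V(h, C) = -4 (V(h, C) = -4 + 0 = -4)
N(-5, V(-5*3, z(4, -1)))⁴ = (-4)⁴ = 256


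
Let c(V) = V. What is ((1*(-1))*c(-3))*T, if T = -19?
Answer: -57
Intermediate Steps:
((1*(-1))*c(-3))*T = ((1*(-1))*(-3))*(-19) = -1*(-3)*(-19) = 3*(-19) = -57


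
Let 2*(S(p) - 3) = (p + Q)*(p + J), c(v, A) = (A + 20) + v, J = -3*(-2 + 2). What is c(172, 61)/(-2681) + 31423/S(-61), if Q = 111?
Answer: -84630129/4080482 ≈ -20.740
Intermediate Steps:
J = 0 (J = -3*0 = 0)
c(v, A) = 20 + A + v (c(v, A) = (20 + A) + v = 20 + A + v)
S(p) = 3 + p*(111 + p)/2 (S(p) = 3 + ((p + 111)*(p + 0))/2 = 3 + ((111 + p)*p)/2 = 3 + (p*(111 + p))/2 = 3 + p*(111 + p)/2)
c(172, 61)/(-2681) + 31423/S(-61) = (20 + 61 + 172)/(-2681) + 31423/(3 + (½)*(-61)² + (111/2)*(-61)) = 253*(-1/2681) + 31423/(3 + (½)*3721 - 6771/2) = -253/2681 + 31423/(3 + 3721/2 - 6771/2) = -253/2681 + 31423/(-1522) = -253/2681 + 31423*(-1/1522) = -253/2681 - 31423/1522 = -84630129/4080482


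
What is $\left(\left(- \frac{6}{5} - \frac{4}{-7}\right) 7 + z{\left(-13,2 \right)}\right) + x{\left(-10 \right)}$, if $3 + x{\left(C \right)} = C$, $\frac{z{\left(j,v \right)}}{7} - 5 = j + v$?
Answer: $- \frac{297}{5} \approx -59.4$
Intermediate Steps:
$z{\left(j,v \right)} = 35 + 7 j + 7 v$ ($z{\left(j,v \right)} = 35 + 7 \left(j + v\right) = 35 + \left(7 j + 7 v\right) = 35 + 7 j + 7 v$)
$x{\left(C \right)} = -3 + C$
$\left(\left(- \frac{6}{5} - \frac{4}{-7}\right) 7 + z{\left(-13,2 \right)}\right) + x{\left(-10 \right)} = \left(\left(- \frac{6}{5} - \frac{4}{-7}\right) 7 + \left(35 + 7 \left(-13\right) + 7 \cdot 2\right)\right) - 13 = \left(\left(\left(-6\right) \frac{1}{5} - - \frac{4}{7}\right) 7 + \left(35 - 91 + 14\right)\right) - 13 = \left(\left(- \frac{6}{5} + \frac{4}{7}\right) 7 - 42\right) - 13 = \left(\left(- \frac{22}{35}\right) 7 - 42\right) - 13 = \left(- \frac{22}{5} - 42\right) - 13 = - \frac{232}{5} - 13 = - \frac{297}{5}$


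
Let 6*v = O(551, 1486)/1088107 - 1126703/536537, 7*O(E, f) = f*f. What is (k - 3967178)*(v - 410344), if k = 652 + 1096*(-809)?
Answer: 8138512255056100388847855/4086667658213 ≈ 1.9915e+12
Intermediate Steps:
O(E, f) = f²/7 (O(E, f) = (f*f)/7 = f²/7)
v = -2465678363765/8173335316426 (v = (((⅐)*1486²)/1088107 - 1126703/536537)/6 = (((⅐)*2208196)*(1/1088107) - 1126703*1/536537)/6 = ((2208196/7)*(1/1088107) - 1126703/536537)/6 = (2208196/7616749 - 1126703/536537)/6 = (⅙)*(-7397035091295/4086667658213) = -2465678363765/8173335316426 ≈ -0.30167)
k = -886012 (k = 652 - 886664 = -886012)
(k - 3967178)*(v - 410344) = (-886012 - 3967178)*(-2465678363765/8173335316426 - 410344) = -4853190*(-3353881572761874309/8173335316426) = 8138512255056100388847855/4086667658213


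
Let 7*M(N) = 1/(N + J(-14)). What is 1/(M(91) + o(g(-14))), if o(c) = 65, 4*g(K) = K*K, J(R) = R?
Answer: 539/35036 ≈ 0.015384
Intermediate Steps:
g(K) = K**2/4 (g(K) = (K*K)/4 = K**2/4)
M(N) = 1/(7*(-14 + N)) (M(N) = 1/(7*(N - 14)) = 1/(7*(-14 + N)))
1/(M(91) + o(g(-14))) = 1/(1/(7*(-14 + 91)) + 65) = 1/((1/7)/77 + 65) = 1/((1/7)*(1/77) + 65) = 1/(1/539 + 65) = 1/(35036/539) = 539/35036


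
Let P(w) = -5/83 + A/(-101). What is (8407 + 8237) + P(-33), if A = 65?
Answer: 139520752/8383 ≈ 16643.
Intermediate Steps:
P(w) = -5900/8383 (P(w) = -5/83 + 65/(-101) = -5*1/83 + 65*(-1/101) = -5/83 - 65/101 = -5900/8383)
(8407 + 8237) + P(-33) = (8407 + 8237) - 5900/8383 = 16644 - 5900/8383 = 139520752/8383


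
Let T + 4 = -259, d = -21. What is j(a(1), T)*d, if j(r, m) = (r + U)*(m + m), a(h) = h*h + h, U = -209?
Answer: -2286522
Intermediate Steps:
T = -263 (T = -4 - 259 = -263)
a(h) = h + h**2 (a(h) = h**2 + h = h + h**2)
j(r, m) = 2*m*(-209 + r) (j(r, m) = (r - 209)*(m + m) = (-209 + r)*(2*m) = 2*m*(-209 + r))
j(a(1), T)*d = (2*(-263)*(-209 + 1*(1 + 1)))*(-21) = (2*(-263)*(-209 + 1*2))*(-21) = (2*(-263)*(-209 + 2))*(-21) = (2*(-263)*(-207))*(-21) = 108882*(-21) = -2286522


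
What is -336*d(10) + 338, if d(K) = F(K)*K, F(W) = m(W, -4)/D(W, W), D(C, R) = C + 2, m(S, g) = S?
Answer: -2462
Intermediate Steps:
D(C, R) = 2 + C
F(W) = W/(2 + W)
d(K) = K²/(2 + K) (d(K) = (K/(2 + K))*K = K²/(2 + K))
-336*d(10) + 338 = -336*10²/(2 + 10) + 338 = -33600/12 + 338 = -336*25/3 + 338 = -2800 + 338 = -2462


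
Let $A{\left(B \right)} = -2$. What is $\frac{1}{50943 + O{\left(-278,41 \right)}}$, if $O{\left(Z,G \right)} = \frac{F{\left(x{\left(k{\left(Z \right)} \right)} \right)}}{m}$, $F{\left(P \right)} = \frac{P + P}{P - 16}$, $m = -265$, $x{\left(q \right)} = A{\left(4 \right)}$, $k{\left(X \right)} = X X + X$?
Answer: $\frac{2385}{121499053} \approx 1.963 \cdot 10^{-5}$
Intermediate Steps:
$k{\left(X \right)} = X + X^{2}$ ($k{\left(X \right)} = X^{2} + X = X + X^{2}$)
$x{\left(q \right)} = -2$
$F{\left(P \right)} = \frac{2 P}{-16 + P}$
$O{\left(Z,G \right)} = - \frac{2}{2385}$ ($O{\left(Z,G \right)} = \frac{2 \left(-2\right) \frac{1}{-16 - 2}}{-265} = 2 \left(-2\right) \frac{1}{-18} \left(- \frac{1}{265}\right) = 2 \left(-2\right) \left(- \frac{1}{18}\right) \left(- \frac{1}{265}\right) = \frac{2}{9} \left(- \frac{1}{265}\right) = - \frac{2}{2385}$)
$\frac{1}{50943 + O{\left(-278,41 \right)}} = \frac{1}{50943 - \frac{2}{2385}} = \frac{1}{\frac{121499053}{2385}} = \frac{2385}{121499053}$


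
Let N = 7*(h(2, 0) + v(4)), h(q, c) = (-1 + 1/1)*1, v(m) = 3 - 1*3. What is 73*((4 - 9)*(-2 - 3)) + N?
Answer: 1825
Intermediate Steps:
v(m) = 0 (v(m) = 3 - 3 = 0)
h(q, c) = 0 (h(q, c) = (-1 + 1)*1 = 0*1 = 0)
N = 0 (N = 7*(0 + 0) = 7*0 = 0)
73*((4 - 9)*(-2 - 3)) + N = 73*((4 - 9)*(-2 - 3)) + 0 = 73*(-5*(-5)) + 0 = 73*25 + 0 = 1825 + 0 = 1825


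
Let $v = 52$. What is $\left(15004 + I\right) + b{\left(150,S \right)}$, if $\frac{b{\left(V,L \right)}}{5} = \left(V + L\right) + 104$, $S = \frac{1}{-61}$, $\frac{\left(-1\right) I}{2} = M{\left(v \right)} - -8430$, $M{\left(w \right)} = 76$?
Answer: $- \frac{45023}{61} \approx -738.08$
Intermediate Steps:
$I = -17012$ ($I = - 2 \left(76 - -8430\right) = - 2 \left(76 + 8430\right) = \left(-2\right) 8506 = -17012$)
$S = - \frac{1}{61} \approx -0.016393$
$b{\left(V,L \right)} = 520 + 5 L + 5 V$ ($b{\left(V,L \right)} = 5 \left(\left(V + L\right) + 104\right) = 5 \left(\left(L + V\right) + 104\right) = 5 \left(104 + L + V\right) = 520 + 5 L + 5 V$)
$\left(15004 + I\right) + b{\left(150,S \right)} = \left(15004 - 17012\right) + \left(520 + 5 \left(- \frac{1}{61}\right) + 5 \cdot 150\right) = -2008 + \left(520 - \frac{5}{61} + 750\right) = -2008 + \frac{77465}{61} = - \frac{45023}{61}$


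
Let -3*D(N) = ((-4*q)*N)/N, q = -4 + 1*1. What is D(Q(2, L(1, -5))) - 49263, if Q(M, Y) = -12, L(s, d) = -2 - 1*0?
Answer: -49267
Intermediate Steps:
q = -3 (q = -4 + 1 = -3)
L(s, d) = -2 (L(s, d) = -2 + 0 = -2)
D(N) = -4 (D(N) = -(-4*(-3))*N/(3*N) = -12*N/(3*N) = -1/3*12 = -4)
D(Q(2, L(1, -5))) - 49263 = -4 - 49263 = -49267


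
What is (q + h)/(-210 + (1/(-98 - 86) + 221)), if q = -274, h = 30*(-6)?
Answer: -83536/2023 ≈ -41.293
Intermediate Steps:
h = -180
(q + h)/(-210 + (1/(-98 - 86) + 221)) = (-274 - 180)/(-210 + (1/(-98 - 86) + 221)) = -454/(-210 + (1/(-184) + 221)) = -454/(-210 + (-1/184 + 221)) = -454/(-210 + 40663/184) = -454/2023/184 = -454*184/2023 = -83536/2023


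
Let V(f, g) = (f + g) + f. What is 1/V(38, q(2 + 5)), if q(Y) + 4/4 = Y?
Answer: 1/82 ≈ 0.012195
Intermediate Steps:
q(Y) = -1 + Y
V(f, g) = g + 2*f
1/V(38, q(2 + 5)) = 1/((-1 + (2 + 5)) + 2*38) = 1/((-1 + 7) + 76) = 1/(6 + 76) = 1/82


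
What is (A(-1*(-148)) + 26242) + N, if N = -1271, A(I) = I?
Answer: 25119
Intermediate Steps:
(A(-1*(-148)) + 26242) + N = (-1*(-148) + 26242) - 1271 = (148 + 26242) - 1271 = 26390 - 1271 = 25119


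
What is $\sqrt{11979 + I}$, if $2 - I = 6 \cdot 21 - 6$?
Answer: $\sqrt{11861} \approx 108.91$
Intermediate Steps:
$I = -118$ ($I = 2 - \left(6 \cdot 21 - 6\right) = 2 - \left(126 - 6\right) = 2 - 120 = -118$)
$\sqrt{11979 + I} = \sqrt{11979 - 118} = \sqrt{11861}$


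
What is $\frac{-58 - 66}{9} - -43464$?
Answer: $\frac{391052}{9} \approx 43450.0$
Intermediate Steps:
$\frac{-58 - 66}{9} - -43464 = \left(-124\right) \frac{1}{9} + 43464 = - \frac{124}{9} + 43464 = \frac{391052}{9}$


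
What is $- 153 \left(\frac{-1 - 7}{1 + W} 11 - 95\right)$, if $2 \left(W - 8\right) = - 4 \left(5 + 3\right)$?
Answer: $\frac{88281}{7} \approx 12612.0$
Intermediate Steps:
$W = -8$ ($W = 8 + \frac{\left(-4\right) \left(5 + 3\right)}{2} = 8 + \frac{\left(-4\right) 8}{2} = 8 + \frac{1}{2} \left(-32\right) = 8 - 16 = -8$)
$- 153 \left(\frac{-1 - 7}{1 + W} 11 - 95\right) = - 153 \left(\frac{-1 - 7}{1 - 8} \cdot 11 - 95\right) = - 153 \left(- \frac{8}{-7} \cdot 11 - 95\right) = - 153 \left(\left(-8\right) \left(- \frac{1}{7}\right) 11 - 95\right) = - 153 \left(\frac{8}{7} \cdot 11 - 95\right) = - 153 \left(\frac{88}{7} - 95\right) = \left(-153\right) \left(- \frac{577}{7}\right) = \frac{88281}{7}$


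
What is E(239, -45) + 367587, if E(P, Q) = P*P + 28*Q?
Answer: 423448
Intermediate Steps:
E(P, Q) = P² + 28*Q
E(239, -45) + 367587 = (239² + 28*(-45)) + 367587 = (57121 - 1260) + 367587 = 55861 + 367587 = 423448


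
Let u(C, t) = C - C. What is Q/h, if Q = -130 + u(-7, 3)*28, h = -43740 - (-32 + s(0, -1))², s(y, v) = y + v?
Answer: 130/44829 ≈ 0.0028999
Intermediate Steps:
u(C, t) = 0
s(y, v) = v + y
h = -44829 (h = -43740 - (-32 + (-1 + 0))² = -43740 - (-32 - 1)² = -43740 - 1*(-33)² = -43740 - 1*1089 = -43740 - 1089 = -44829)
Q = -130 (Q = -130 + 0*28 = -130 + 0 = -130)
Q/h = -130/(-44829) = -130*(-1/44829) = 130/44829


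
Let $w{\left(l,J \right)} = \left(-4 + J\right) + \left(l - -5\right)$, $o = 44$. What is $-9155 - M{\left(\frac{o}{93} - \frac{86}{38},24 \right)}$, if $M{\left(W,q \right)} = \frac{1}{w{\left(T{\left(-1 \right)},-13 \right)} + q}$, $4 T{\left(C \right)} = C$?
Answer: $- \frac{430289}{47} \approx -9155.1$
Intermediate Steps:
$T{\left(C \right)} = \frac{C}{4}$
$w{\left(l,J \right)} = 1 + J + l$ ($w{\left(l,J \right)} = \left(-4 + J\right) + \left(l + 5\right) = \left(-4 + J\right) + \left(5 + l\right) = 1 + J + l$)
$M{\left(W,q \right)} = \frac{1}{- \frac{49}{4} + q}$ ($M{\left(W,q \right)} = \frac{1}{\left(1 - 13 + \frac{1}{4} \left(-1\right)\right) + q} = \frac{1}{\left(1 - 13 - \frac{1}{4}\right) + q} = \frac{1}{- \frac{49}{4} + q}$)
$-9155 - M{\left(\frac{o}{93} - \frac{86}{38},24 \right)} = -9155 - \frac{4}{-49 + 4 \cdot 24} = -9155 - \frac{4}{-49 + 96} = -9155 - \frac{4}{47} = - \frac{430289}{47}$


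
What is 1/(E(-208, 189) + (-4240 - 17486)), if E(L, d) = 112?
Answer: -1/21614 ≈ -4.6266e-5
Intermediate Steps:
1/(E(-208, 189) + (-4240 - 17486)) = 1/(112 + (-4240 - 17486)) = 1/(112 - 21726) = 1/(-21614) = -1/21614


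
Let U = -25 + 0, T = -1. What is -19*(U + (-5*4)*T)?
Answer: 95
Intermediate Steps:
U = -25
-19*(U + (-5*4)*T) = -19*(-25 - 5*4*(-1)) = -19*(-25 - 20*(-1)) = -19*(-25 + 20) = -19*(-5) = 95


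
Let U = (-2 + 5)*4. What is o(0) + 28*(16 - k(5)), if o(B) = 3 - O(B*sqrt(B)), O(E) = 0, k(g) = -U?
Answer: 787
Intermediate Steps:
U = 12 (U = 3*4 = 12)
k(g) = -12 (k(g) = -1*12 = -12)
o(B) = 3 (o(B) = 3 - 1*0 = 3 + 0 = 3)
o(0) + 28*(16 - k(5)) = 3 + 28*(16 - 1*(-12)) = 3 + 28*(16 + 12) = 3 + 28*28 = 3 + 784 = 787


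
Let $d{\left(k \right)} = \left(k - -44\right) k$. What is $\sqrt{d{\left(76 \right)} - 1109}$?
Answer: $\sqrt{8011} \approx 89.504$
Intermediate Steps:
$d{\left(k \right)} = k \left(44 + k\right)$ ($d{\left(k \right)} = \left(k + 44\right) k = \left(44 + k\right) k = k \left(44 + k\right)$)
$\sqrt{d{\left(76 \right)} - 1109} = \sqrt{76 \left(44 + 76\right) - 1109} = \sqrt{76 \cdot 120 - 1109} = \sqrt{9120 - 1109} = \sqrt{8011}$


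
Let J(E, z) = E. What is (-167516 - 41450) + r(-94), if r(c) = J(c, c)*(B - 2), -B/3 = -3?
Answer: -209624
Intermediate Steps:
B = 9 (B = -3*(-3) = 9)
r(c) = 7*c (r(c) = c*(9 - 2) = c*7 = 7*c)
(-167516 - 41450) + r(-94) = (-167516 - 41450) + 7*(-94) = -208966 - 658 = -209624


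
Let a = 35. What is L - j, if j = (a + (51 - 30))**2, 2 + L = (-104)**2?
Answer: 7678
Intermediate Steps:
L = 10814 (L = -2 + (-104)**2 = -2 + 10816 = 10814)
j = 3136 (j = (35 + (51 - 30))**2 = (35 + 21)**2 = 56**2 = 3136)
L - j = 10814 - 1*3136 = 10814 - 3136 = 7678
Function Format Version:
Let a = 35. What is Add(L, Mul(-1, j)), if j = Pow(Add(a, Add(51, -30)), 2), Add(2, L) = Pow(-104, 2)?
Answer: 7678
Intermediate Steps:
L = 10814 (L = Add(-2, Pow(-104, 2)) = Add(-2, 10816) = 10814)
j = 3136 (j = Pow(Add(35, Add(51, -30)), 2) = Pow(Add(35, 21), 2) = Pow(56, 2) = 3136)
Add(L, Mul(-1, j)) = Add(10814, Mul(-1, 3136)) = Add(10814, -3136) = 7678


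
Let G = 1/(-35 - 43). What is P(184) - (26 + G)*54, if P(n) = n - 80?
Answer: -16891/13 ≈ -1299.3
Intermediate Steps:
G = -1/78 (G = 1/(-78) = -1/78 ≈ -0.012821)
P(n) = -80 + n
P(184) - (26 + G)*54 = (-80 + 184) - (26 - 1/78)*54 = 104 - 2027*54/78 = 104 - 1*18243/13 = 104 - 18243/13 = -16891/13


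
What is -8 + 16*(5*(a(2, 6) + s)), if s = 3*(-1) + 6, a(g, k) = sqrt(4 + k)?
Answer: 232 + 80*sqrt(10) ≈ 484.98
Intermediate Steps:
s = 3 (s = -3 + 6 = 3)
-8 + 16*(5*(a(2, 6) + s)) = -8 + 16*(5*(sqrt(4 + 6) + 3)) = -8 + 16*(5*(sqrt(10) + 3)) = -8 + 16*(5*(3 + sqrt(10))) = -8 + 16*(15 + 5*sqrt(10)) = -8 + (240 + 80*sqrt(10)) = 232 + 80*sqrt(10)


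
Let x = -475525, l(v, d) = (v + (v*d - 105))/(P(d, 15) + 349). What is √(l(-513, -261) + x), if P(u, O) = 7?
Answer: 5*I*√602186905/178 ≈ 689.31*I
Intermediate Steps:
l(v, d) = -105/356 + v/356 + d*v/356 (l(v, d) = (v + (v*d - 105))/(7 + 349) = (v + (d*v - 105))/356 = (v + (-105 + d*v))*(1/356) = (-105 + v + d*v)*(1/356) = -105/356 + v/356 + d*v/356)
√(l(-513, -261) + x) = √((-105/356 + (1/356)*(-513) + (1/356)*(-261)*(-513)) - 475525) = √((-105/356 - 513/356 + 133893/356) - 475525) = √(133275/356 - 475525) = √(-169153625/356) = 5*I*√602186905/178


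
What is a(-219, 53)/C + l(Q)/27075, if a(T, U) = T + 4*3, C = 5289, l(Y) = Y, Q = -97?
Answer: -2039186/47733225 ≈ -0.042720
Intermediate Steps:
a(T, U) = 12 + T (a(T, U) = T + 12 = 12 + T)
a(-219, 53)/C + l(Q)/27075 = (12 - 219)/5289 - 97/27075 = -207*1/5289 - 97*1/27075 = -69/1763 - 97/27075 = -2039186/47733225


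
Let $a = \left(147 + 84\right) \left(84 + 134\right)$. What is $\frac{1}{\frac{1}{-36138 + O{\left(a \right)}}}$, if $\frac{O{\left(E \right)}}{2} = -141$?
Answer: $-36420$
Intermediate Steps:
$a = 50358$ ($a = 231 \cdot 218 = 50358$)
$O{\left(E \right)} = -282$ ($O{\left(E \right)} = 2 \left(-141\right) = -282$)
$\frac{1}{\frac{1}{-36138 + O{\left(a \right)}}} = \frac{1}{\frac{1}{-36138 - 282}} = \frac{1}{\frac{1}{-36420}} = \frac{1}{- \frac{1}{36420}} = -36420$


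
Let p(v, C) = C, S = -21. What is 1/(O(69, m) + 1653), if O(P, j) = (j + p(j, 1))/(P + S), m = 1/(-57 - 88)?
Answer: 145/239688 ≈ 0.00060495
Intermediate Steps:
m = -1/145 (m = 1/(-145) = -1/145 ≈ -0.0068966)
O(P, j) = (1 + j)/(-21 + P) (O(P, j) = (j + 1)/(P - 21) = (1 + j)/(-21 + P))
1/(O(69, m) + 1653) = 1/((1 - 1/145)/(-21 + 69) + 1653) = 1/((144/145)/48 + 1653) = 1/((1/48)*(144/145) + 1653) = 1/(3/145 + 1653) = 1/(239688/145) = 145/239688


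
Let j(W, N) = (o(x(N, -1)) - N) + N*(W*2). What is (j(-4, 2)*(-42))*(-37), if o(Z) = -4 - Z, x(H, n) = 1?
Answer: -35742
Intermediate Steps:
j(W, N) = -5 - N + 2*N*W (j(W, N) = ((-4 - 1*1) - N) + N*(W*2) = ((-4 - 1) - N) + N*(2*W) = (-5 - N) + 2*N*W = -5 - N + 2*N*W)
(j(-4, 2)*(-42))*(-37) = ((-5 - 1*2 + 2*2*(-4))*(-42))*(-37) = ((-5 - 2 - 16)*(-42))*(-37) = -23*(-42)*(-37) = 966*(-37) = -35742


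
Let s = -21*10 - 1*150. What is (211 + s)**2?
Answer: 22201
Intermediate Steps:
s = -360 (s = -210 - 150 = -360)
(211 + s)**2 = (211 - 360)**2 = (-149)**2 = 22201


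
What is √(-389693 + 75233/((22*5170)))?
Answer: I*√10416047547945/5170 ≈ 624.25*I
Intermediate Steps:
√(-389693 + 75233/((22*5170))) = √(-389693 + 75233/113740) = √(-44323606587/113740) = I*√10416047547945/5170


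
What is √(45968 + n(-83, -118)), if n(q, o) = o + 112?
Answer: 7*√938 ≈ 214.39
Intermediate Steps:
n(q, o) = 112 + o
√(45968 + n(-83, -118)) = √(45968 + (112 - 118)) = √(45968 - 6) = √45962 = 7*√938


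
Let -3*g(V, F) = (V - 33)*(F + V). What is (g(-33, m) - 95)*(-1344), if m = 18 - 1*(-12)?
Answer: 216384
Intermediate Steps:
m = 30 (m = 18 + 12 = 30)
g(V, F) = -(-33 + V)*(F + V)/3 (g(V, F) = -(V - 33)*(F + V)/3 = -(-33 + V)*(F + V)/3)
(g(-33, m) - 95)*(-1344) = ((11*30 + 11*(-33) - ⅓*(-33)² - ⅓*30*(-33)) - 95)*(-1344) = ((330 - 363 - ⅓*1089 + 330) - 95)*(-1344) = ((330 - 363 - 363 + 330) - 95)*(-1344) = (-66 - 95)*(-1344) = -161*(-1344) = 216384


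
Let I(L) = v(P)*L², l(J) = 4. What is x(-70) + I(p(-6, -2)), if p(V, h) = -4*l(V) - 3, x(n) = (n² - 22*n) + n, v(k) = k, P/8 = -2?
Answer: 594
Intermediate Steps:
P = -16 (P = 8*(-2) = -16)
x(n) = n² - 21*n
p(V, h) = -19 (p(V, h) = -4*4 - 3 = -16 - 3 = -19)
I(L) = -16*L²
x(-70) + I(p(-6, -2)) = -70*(-21 - 70) - 16*(-19)² = -70*(-91) - 16*361 = 6370 - 5776 = 594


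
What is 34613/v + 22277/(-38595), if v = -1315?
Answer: -273036598/10150485 ≈ -26.899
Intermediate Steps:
34613/v + 22277/(-38595) = 34613/(-1315) + 22277/(-38595) = 34613*(-1/1315) + 22277*(-1/38595) = -34613/1315 - 22277/38595 = -273036598/10150485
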